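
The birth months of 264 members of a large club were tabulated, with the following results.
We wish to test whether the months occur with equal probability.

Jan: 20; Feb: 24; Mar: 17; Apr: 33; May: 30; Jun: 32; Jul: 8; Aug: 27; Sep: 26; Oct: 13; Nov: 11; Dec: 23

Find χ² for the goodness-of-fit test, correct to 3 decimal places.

34.455

Under H₀ each category has probability 1/12, so each expected count is 264/12 = 22.
χ² = (20−22)²/22 + (24−22)²/22 + (17−22)²/22 + (33−22)²/22 + (30−22)²/22 + (32−22)²/22 + (8−22)²/22 + (27−22)²/22 + (26−22)²/22 + (13−22)²/22 + (11−22)²/22 + (23−22)²/22
   = 0.1818 + 0.1818 + 1.1364 + 5.5000 + 2.9091 + 4.5455 + 8.9091 + 1.1364 + 0.7273 + 3.6818 + 5.5000 + 0.0455
Sum = 34.455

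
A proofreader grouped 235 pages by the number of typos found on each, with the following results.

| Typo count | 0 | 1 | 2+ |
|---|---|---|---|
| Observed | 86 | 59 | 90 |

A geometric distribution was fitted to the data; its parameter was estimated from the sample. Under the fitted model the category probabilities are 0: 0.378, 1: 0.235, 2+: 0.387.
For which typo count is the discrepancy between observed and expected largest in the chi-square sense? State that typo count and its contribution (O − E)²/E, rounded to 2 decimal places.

1, 0.26

Expected counts E_i = n·p_i: 235×0.378 = 88.83, 235×0.235 = 55.225, 235×0.387 = 90.945.
cat         O        E   (O−E)²/E
0          86    88.83      0.090
1          59   55.225      0.258
2+         90   90.945      0.010
The largest term is for 1: 0.26.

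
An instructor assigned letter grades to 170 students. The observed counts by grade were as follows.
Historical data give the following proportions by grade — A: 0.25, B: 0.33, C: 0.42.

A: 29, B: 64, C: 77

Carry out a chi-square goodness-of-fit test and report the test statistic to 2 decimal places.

5.84

Expected counts E_i = n·p_i: 170×0.25 = 42.5, 170×0.33 = 56.1, 170×0.42 = 71.4.
χ² = (29−42.5)²/42.5 + (64−56.1)²/56.1 + (77−71.4)²/71.4
   = 4.288 + 1.112 + 0.439
Sum = 5.84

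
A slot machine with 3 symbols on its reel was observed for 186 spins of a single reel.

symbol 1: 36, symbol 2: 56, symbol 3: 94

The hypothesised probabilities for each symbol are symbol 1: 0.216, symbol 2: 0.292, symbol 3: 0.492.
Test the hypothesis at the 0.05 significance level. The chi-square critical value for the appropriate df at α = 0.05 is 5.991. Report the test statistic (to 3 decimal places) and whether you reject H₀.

0.554; do not reject

Expected counts E_i = n·p_i: 186×0.216 = 40.176, 186×0.292 = 54.312, 186×0.492 = 91.512.
symbol 1: (36 − 40.176)²/40.176 = 17.438976/40.176 = 0.4341
symbol 2: (56 − 54.312)²/54.312 = 2.849344/54.312 = 0.0525
symbol 3: (94 − 91.512)²/91.512 = 6.190144/91.512 = 0.0676
Sum = 0.554
df = 2. Since 0.554 < 5.991, we do not reject H₀.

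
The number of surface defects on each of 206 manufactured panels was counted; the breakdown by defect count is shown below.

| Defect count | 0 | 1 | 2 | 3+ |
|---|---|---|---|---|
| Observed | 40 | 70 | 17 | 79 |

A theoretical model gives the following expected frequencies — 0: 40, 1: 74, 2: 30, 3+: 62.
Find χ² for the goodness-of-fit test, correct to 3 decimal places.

cat         O        E   (O−E)²/E
0          40       40     0.0000
1          70       74     0.2162
2          17       30     5.6333
3+         79       62     4.6613
Sum = 10.511

10.511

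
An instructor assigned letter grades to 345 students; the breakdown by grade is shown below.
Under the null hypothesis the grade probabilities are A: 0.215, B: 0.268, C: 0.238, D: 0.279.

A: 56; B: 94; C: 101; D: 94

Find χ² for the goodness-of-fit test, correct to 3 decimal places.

Expected counts E_i = n·p_i: 345×0.215 = 74.175, 345×0.268 = 92.46, 345×0.238 = 82.11, 345×0.279 = 96.255.
χ² = (56−74.175)²/74.175 + (94−92.46)²/92.46 + (101−82.11)²/82.11 + (94−96.255)²/96.255
   = 4.4534 + 0.0257 + 4.3458 + 0.0528
Sum = 8.878

8.878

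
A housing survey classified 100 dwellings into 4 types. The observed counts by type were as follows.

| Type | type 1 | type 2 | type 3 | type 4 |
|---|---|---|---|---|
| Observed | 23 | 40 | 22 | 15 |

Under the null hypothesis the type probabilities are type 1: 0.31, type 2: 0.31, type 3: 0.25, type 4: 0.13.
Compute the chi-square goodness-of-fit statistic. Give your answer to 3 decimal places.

Expected counts E_i = n·p_i: 100×0.31 = 31, 100×0.31 = 31, 100×0.25 = 25, 100×0.13 = 13.
χ² = (23−31)²/31 + (40−31)²/31 + (22−25)²/25 + (15−13)²/13
   = 2.0645 + 2.6129 + 0.3600 + 0.3077
Sum = 5.345

5.345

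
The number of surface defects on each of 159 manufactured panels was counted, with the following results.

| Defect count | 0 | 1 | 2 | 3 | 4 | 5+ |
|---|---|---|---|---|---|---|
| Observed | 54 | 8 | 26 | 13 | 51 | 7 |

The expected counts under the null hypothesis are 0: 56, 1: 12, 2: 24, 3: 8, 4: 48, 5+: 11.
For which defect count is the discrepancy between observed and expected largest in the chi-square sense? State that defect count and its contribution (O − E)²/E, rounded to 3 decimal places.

cat         O        E   (O−E)²/E
0          54       56     0.0714
1           8       12     1.3333
2          26       24     0.1667
3          13        8     3.1250
4          51       48     0.1875
5+          7       11     1.4545
The largest term is for 3: 3.125.

3, 3.125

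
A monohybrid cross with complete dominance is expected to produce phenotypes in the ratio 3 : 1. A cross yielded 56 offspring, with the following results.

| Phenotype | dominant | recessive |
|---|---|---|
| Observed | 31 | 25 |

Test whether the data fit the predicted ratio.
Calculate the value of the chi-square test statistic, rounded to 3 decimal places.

Ratio total = 4. Expected counts: 56×3/4 = 42, 56×1/4 = 14.
χ² = (31−42)²/42 + (25−14)²/14
   = 2.8810 + 8.6429
Sum = 11.524

11.524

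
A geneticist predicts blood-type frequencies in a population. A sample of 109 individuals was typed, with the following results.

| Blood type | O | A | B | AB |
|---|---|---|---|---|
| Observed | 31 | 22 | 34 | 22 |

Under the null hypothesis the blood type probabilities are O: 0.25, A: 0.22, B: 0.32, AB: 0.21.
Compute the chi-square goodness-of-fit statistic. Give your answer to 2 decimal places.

Expected counts E_i = n·p_i: 109×0.25 = 27.25, 109×0.22 = 23.98, 109×0.32 = 34.88, 109×0.21 = 22.89.
O: (31 − 27.25)²/27.25 = 14.0625/27.25 = 0.516
A: (22 − 23.98)²/23.98 = 3.9204/23.98 = 0.163
B: (34 − 34.88)²/34.88 = 0.7744/34.88 = 0.022
AB: (22 − 22.89)²/22.89 = 0.7921/22.89 = 0.035
Sum = 0.74

0.74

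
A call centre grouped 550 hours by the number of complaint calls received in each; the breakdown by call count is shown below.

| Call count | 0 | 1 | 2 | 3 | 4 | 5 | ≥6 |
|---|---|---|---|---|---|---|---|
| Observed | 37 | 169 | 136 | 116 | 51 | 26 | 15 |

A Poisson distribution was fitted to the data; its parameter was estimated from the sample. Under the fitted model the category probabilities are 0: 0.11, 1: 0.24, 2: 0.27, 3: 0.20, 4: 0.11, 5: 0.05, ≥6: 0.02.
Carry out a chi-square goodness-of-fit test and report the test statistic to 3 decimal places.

Expected counts E_i = n·p_i: 550×0.11 = 60.5, 550×0.24 = 132, 550×0.27 = 148.5, 550×0.20 = 110, 550×0.11 = 60.5, 550×0.05 = 27.5, 550×0.02 = 11.
0: (37 − 60.5)²/60.5 = 552.25/60.5 = 9.1281
1: (169 − 132)²/132 = 1369/132 = 10.3712
2: (136 − 148.5)²/148.5 = 156.25/148.5 = 1.0522
3: (116 − 110)²/110 = 36/110 = 0.3273
4: (51 − 60.5)²/60.5 = 90.25/60.5 = 1.4917
5: (26 − 27.5)²/27.5 = 2.25/27.5 = 0.0818
≥6: (15 − 11)²/11 = 16/11 = 1.4545
Sum = 23.907

23.907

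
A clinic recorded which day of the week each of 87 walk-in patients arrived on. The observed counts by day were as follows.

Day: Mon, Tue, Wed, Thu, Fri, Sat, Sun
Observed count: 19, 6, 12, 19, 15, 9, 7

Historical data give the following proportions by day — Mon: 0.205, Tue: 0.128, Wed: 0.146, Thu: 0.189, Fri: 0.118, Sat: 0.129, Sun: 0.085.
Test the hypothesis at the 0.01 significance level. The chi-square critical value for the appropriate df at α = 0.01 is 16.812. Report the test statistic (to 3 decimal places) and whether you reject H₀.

Expected counts E_i = n·p_i: 87×0.205 = 17.835, 87×0.128 = 11.136, 87×0.146 = 12.702, 87×0.189 = 16.443, 87×0.118 = 10.266, 87×0.129 = 11.223, 87×0.085 = 7.395.
Mon: (19 − 17.835)²/17.835 = 1.357225/17.835 = 0.0761
Tue: (6 − 11.136)²/11.136 = 26.378496/11.136 = 2.3688
Wed: (12 − 12.702)²/12.702 = 0.492804/12.702 = 0.0388
Thu: (19 − 16.443)²/16.443 = 6.538249/16.443 = 0.3976
Fri: (15 − 10.266)²/10.266 = 22.410756/10.266 = 2.1830
Sat: (9 − 11.223)²/11.223 = 4.941729/11.223 = 0.4403
Sun: (7 − 7.395)²/7.395 = 0.156025/7.395 = 0.0211
Sum = 5.526
df = 6. Since 5.526 < 16.812, we do not reject H₀.

5.526; do not reject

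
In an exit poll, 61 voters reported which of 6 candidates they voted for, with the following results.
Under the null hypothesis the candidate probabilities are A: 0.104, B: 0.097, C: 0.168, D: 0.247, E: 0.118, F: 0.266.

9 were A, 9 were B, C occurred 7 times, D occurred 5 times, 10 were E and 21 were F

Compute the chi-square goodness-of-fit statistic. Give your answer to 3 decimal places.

Expected counts E_i = n·p_i: 61×0.104 = 6.344, 61×0.097 = 5.917, 61×0.168 = 10.248, 61×0.247 = 15.067, 61×0.118 = 7.198, 61×0.266 = 16.226.
cat         O        E   (O−E)²/E
A           9    6.344     1.1120
B           9    5.917     1.6064
C           7   10.248     1.0294
D           5   15.067     6.7263
E          10    7.198     1.0907
F          21   16.226     1.4046
Sum = 12.969

12.969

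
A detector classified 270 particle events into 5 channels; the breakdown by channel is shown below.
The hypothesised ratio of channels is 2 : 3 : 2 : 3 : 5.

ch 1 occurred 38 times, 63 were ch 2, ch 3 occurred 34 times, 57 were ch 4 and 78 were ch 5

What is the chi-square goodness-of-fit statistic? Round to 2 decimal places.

Ratio total = 15. Expected counts: 270×2/15 = 36, 270×3/15 = 54, 270×2/15 = 36, 270×3/15 = 54, 270×5/15 = 90.
ch 1: (38 − 36)²/36 = 4/36 = 0.111
ch 2: (63 − 54)²/54 = 81/54 = 1.500
ch 3: (34 − 36)²/36 = 4/36 = 0.111
ch 4: (57 − 54)²/54 = 9/54 = 0.167
ch 5: (78 − 90)²/90 = 144/90 = 1.600
Sum = 3.49

3.49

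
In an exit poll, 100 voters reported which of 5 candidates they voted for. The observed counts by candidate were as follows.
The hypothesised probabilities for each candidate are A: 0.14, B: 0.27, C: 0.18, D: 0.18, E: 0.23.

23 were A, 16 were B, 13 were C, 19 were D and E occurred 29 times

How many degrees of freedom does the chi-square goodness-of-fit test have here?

4

There are k = 5 categories and no parameters were estimated from the data, so df = 5 − 1 = 4.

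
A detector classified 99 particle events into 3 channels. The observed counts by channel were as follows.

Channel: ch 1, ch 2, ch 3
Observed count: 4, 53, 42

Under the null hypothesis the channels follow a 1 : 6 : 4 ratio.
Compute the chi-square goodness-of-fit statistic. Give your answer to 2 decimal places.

3.80

Ratio total = 11. Expected counts: 99×1/11 = 9, 99×6/11 = 54, 99×4/11 = 36.
cat         O        E   (O−E)²/E
ch 1        4        9      2.778
ch 2       53       54      0.019
ch 3       42       36      1.000
Sum = 3.80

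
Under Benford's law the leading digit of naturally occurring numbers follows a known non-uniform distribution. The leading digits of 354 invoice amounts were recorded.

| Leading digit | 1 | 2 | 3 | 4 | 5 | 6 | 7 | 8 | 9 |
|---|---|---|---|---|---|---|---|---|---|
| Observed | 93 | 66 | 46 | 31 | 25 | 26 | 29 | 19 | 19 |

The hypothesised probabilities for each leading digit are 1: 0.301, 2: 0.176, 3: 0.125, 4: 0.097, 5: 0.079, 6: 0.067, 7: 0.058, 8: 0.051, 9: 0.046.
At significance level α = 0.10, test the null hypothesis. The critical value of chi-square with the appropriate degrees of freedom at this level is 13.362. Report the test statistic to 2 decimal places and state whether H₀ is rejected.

6.87; do not reject

Expected counts E_i = n·p_i: 354×0.301 = 106.554, 354×0.176 = 62.304, 354×0.125 = 44.25, 354×0.097 = 34.338, 354×0.079 = 27.966, 354×0.067 = 23.718, 354×0.058 = 20.532, 354×0.051 = 18.054, 354×0.046 = 16.284.
cat         O        E   (O−E)²/E
1          93  106.554      1.724
2          66   62.304      0.219
3          46    44.25      0.069
4          31   34.338      0.324
5          25   27.966      0.315
6          26   23.718      0.220
7          29   20.532      3.492
8          19   18.054      0.050
9          19   16.284      0.453
Sum = 6.87
df = 8. Since 6.87 < 13.362, we do not reject H₀.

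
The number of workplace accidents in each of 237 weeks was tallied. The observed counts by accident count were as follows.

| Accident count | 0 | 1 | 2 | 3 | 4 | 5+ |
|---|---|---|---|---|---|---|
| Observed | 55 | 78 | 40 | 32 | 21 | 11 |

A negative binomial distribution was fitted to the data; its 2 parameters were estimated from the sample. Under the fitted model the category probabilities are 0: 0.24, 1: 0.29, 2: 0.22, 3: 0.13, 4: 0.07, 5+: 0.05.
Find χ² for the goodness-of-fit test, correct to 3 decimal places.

Expected counts E_i = n·p_i: 237×0.24 = 56.88, 237×0.29 = 68.73, 237×0.22 = 52.14, 237×0.13 = 30.81, 237×0.07 = 16.59, 237×0.05 = 11.85.
χ² = (55−56.88)²/56.88 + (78−68.73)²/68.73 + (40−52.14)²/52.14 + (32−30.81)²/30.81 + (21−16.59)²/16.59 + (11−11.85)²/11.85
   = 0.0621 + 1.2503 + 2.8266 + 0.0460 + 1.1723 + 0.0610
Sum = 5.418

5.418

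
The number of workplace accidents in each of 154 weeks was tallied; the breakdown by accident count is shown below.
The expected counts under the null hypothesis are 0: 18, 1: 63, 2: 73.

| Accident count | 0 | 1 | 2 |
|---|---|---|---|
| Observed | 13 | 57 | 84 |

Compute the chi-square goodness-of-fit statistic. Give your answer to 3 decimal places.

3.618

χ² = (13−18)²/18 + (57−63)²/63 + (84−73)²/73
   = 1.3889 + 0.5714 + 1.6575
Sum = 3.618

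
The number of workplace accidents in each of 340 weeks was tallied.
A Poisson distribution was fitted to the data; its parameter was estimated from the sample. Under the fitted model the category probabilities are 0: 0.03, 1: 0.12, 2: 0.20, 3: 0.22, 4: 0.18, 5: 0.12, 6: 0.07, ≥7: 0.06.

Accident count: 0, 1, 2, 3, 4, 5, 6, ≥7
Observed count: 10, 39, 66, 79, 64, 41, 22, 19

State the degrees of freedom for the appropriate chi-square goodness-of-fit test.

6

There are k = 8 categories and 1 parameter estimated from the data, so df = 8 − 1 − 1 = 6.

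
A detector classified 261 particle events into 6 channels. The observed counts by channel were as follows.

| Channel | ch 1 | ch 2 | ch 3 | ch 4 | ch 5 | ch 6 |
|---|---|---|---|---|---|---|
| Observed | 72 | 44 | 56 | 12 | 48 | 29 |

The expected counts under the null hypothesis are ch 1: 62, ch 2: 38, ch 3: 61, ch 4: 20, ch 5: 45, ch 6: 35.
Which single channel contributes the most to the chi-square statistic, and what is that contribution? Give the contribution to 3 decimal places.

χ² = (72−62)²/62 + (44−38)²/38 + (56−61)²/61 + (12−20)²/20 + (48−45)²/45 + (29−35)²/35
   = 1.6129 + 0.9474 + 0.4098 + 3.2000 + 0.2000 + 1.0286
The largest term is for ch 4: 3.200.

ch 4, 3.200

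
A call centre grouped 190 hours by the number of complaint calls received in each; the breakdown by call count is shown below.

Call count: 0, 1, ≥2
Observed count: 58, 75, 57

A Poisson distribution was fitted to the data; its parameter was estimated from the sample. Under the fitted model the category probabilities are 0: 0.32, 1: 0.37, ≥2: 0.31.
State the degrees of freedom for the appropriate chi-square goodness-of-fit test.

There are k = 3 categories and 1 parameter estimated from the data, so df = 3 − 1 − 1 = 1.

1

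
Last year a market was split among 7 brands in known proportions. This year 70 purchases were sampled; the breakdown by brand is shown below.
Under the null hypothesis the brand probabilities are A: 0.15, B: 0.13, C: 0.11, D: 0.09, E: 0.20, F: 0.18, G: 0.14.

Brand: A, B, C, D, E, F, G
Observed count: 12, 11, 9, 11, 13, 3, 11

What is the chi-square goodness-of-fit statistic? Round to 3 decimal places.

11.869

Expected counts E_i = n·p_i: 70×0.15 = 10.5, 70×0.13 = 9.1, 70×0.11 = 7.7, 70×0.09 = 6.3, 70×0.20 = 14, 70×0.18 = 12.6, 70×0.14 = 9.8.
cat         O        E   (O−E)²/E
A          12     10.5     0.2143
B          11      9.1     0.3967
C           9      7.7     0.2195
D          11      6.3     3.5063
E          13       14     0.0714
F           3     12.6     7.3143
G          11      9.8     0.1469
Sum = 11.869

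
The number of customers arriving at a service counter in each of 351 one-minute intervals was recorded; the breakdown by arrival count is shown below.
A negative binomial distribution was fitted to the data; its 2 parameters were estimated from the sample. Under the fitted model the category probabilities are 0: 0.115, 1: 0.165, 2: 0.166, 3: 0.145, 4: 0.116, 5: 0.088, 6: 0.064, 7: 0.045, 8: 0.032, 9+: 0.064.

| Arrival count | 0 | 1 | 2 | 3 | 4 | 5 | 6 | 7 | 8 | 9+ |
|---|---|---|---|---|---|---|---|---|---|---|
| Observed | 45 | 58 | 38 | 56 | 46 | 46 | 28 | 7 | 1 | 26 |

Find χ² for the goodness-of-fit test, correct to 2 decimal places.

Expected counts E_i = n·p_i: 351×0.115 = 40.365, 351×0.165 = 57.915, 351×0.166 = 58.266, 351×0.145 = 50.895, 351×0.116 = 40.716, 351×0.088 = 30.888, 351×0.064 = 22.464, 351×0.045 = 15.795, 351×0.032 = 11.232, 351×0.064 = 22.464.
χ² = (45−40.365)²/40.365 + (58−57.915)²/57.915 + (38−58.266)²/58.266 + (56−50.895)²/50.895 + (46−40.716)²/40.716 + (46−30.888)²/30.888 + (28−22.464)²/22.464 + (7−15.795)²/15.795 + (1−11.232)²/11.232 + (26−22.464)²/22.464
   = 0.532 + 0.000 + 7.049 + 0.512 + 0.686 + 7.394 + 1.364 + 4.897 + 9.321 + 0.557
Sum = 32.31

32.31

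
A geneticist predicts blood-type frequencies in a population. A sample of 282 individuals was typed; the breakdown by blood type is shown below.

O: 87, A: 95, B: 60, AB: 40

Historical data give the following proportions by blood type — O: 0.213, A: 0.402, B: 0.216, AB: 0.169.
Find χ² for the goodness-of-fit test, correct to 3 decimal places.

16.296

Expected counts E_i = n·p_i: 282×0.213 = 60.066, 282×0.402 = 113.364, 282×0.216 = 60.912, 282×0.169 = 47.658.
χ² = (87−60.066)²/60.066 + (95−113.364)²/113.364 + (60−60.912)²/60.912 + (40−47.658)²/47.658
   = 12.0774 + 2.9748 + 0.0137 + 1.2305
Sum = 16.296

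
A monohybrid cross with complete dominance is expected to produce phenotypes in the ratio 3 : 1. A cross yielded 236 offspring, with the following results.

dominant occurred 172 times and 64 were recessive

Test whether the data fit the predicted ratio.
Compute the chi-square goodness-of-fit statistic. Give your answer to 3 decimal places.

Ratio total = 4. Expected counts: 236×3/4 = 177, 236×1/4 = 59.
χ² = (172−177)²/177 + (64−59)²/59
   = 0.1412 + 0.4237
Sum = 0.565

0.565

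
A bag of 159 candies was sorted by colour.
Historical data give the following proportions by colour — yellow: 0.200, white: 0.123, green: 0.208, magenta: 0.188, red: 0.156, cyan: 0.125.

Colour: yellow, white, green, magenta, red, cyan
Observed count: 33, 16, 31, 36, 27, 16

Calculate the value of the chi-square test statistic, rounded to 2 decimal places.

3.02

Expected counts E_i = n·p_i: 159×0.200 = 31.8, 159×0.123 = 19.557, 159×0.208 = 33.072, 159×0.188 = 29.892, 159×0.156 = 24.804, 159×0.125 = 19.875.
yellow: (33 − 31.8)²/31.8 = 1.44/31.8 = 0.045
white: (16 − 19.557)²/19.557 = 12.652249/19.557 = 0.647
green: (31 − 33.072)²/33.072 = 4.293184/33.072 = 0.130
magenta: (36 − 29.892)²/29.892 = 37.307664/29.892 = 1.248
red: (27 − 24.804)²/24.804 = 4.822416/24.804 = 0.194
cyan: (16 − 19.875)²/19.875 = 15.015625/19.875 = 0.756
Sum = 3.02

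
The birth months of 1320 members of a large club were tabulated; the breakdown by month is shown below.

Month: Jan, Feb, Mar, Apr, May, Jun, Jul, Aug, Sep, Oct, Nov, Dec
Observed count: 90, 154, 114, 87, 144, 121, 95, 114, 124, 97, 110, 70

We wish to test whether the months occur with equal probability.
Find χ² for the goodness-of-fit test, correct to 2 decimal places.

Expected count for each of the 12 categories: 1320/12 = 110.
cat         O        E   (O−E)²/E
Jan        90      110      3.636
Feb       154      110     17.600
Mar       114      110      0.145
Apr        87      110      4.809
May       144      110     10.509
Jun       121      110      1.100
Jul        95      110      2.045
Aug       114      110      0.145
Sep       124      110      1.782
Oct        97      110      1.536
Nov       110      110      0.000
Dec        70      110     14.545
Sum = 57.85

57.85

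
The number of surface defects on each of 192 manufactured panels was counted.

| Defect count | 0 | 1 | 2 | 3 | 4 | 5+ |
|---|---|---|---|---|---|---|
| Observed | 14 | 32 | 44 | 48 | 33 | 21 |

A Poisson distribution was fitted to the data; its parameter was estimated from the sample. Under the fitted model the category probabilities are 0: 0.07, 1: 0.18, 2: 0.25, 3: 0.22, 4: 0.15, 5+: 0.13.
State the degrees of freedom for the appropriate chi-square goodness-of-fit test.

There are k = 6 categories and 1 parameter estimated from the data, so df = 6 − 1 − 1 = 4.

4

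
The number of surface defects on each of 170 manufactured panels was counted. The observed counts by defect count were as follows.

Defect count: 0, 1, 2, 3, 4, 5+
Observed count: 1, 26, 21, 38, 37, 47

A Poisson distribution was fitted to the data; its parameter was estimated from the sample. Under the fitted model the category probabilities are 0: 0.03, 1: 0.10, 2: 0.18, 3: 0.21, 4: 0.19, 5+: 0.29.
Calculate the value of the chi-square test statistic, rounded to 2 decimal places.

Expected counts E_i = n·p_i: 170×0.03 = 5.1, 170×0.10 = 17, 170×0.18 = 30.6, 170×0.21 = 35.7, 170×0.19 = 32.3, 170×0.29 = 49.3.
cat         O        E   (O−E)²/E
0           1      5.1      3.296
1          26       17      4.765
2          21     30.6      3.012
3          38     35.7      0.148
4          37     32.3      0.684
5+         47     49.3      0.107
Sum = 12.01

12.01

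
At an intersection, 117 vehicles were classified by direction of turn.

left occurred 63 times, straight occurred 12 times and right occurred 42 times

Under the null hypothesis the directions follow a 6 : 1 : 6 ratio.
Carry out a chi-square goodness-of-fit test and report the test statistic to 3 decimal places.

Ratio total = 13. Expected counts: 117×6/13 = 54, 117×1/13 = 9, 117×6/13 = 54.
cat           O        E   (O−E)²/E
left         63       54     1.5000
straight     12        9     1.0000
right        42       54     2.6667
Sum = 5.167

5.167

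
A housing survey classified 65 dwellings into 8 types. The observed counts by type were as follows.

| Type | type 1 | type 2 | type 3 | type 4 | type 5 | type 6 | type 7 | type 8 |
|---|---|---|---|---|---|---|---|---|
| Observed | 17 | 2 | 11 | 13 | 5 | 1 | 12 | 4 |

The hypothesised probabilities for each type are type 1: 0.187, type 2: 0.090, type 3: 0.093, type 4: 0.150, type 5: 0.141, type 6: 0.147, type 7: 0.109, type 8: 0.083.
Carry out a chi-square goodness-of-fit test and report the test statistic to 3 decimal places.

22.933

Expected counts E_i = n·p_i: 65×0.187 = 12.155, 65×0.090 = 5.85, 65×0.093 = 6.045, 65×0.150 = 9.75, 65×0.141 = 9.165, 65×0.147 = 9.555, 65×0.109 = 7.085, 65×0.083 = 5.395.
type 1: (17 − 12.155)²/12.155 = 23.474025/12.155 = 1.9312
type 2: (2 − 5.85)²/5.85 = 14.8225/5.85 = 2.5338
type 3: (11 − 6.045)²/6.045 = 24.552025/6.045 = 4.0615
type 4: (13 − 9.75)²/9.75 = 10.5625/9.75 = 1.0833
type 5: (5 − 9.165)²/9.165 = 17.347225/9.165 = 1.8928
type 6: (1 − 9.555)²/9.555 = 73.188025/9.555 = 7.6597
type 7: (12 − 7.085)²/7.085 = 24.157225/7.085 = 3.4096
type 8: (4 − 5.395)²/5.395 = 1.946025/5.395 = 0.3607
Sum = 22.933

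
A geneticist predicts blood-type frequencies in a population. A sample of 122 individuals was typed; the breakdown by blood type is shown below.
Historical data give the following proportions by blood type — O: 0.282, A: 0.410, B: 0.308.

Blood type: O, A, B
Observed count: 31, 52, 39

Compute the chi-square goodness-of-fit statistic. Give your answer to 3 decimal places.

0.469

Expected counts E_i = n·p_i: 122×0.282 = 34.404, 122×0.410 = 50.02, 122×0.308 = 37.576.
O: (31 − 34.404)²/34.404 = 11.587216/34.404 = 0.3368
A: (52 − 50.02)²/50.02 = 3.9204/50.02 = 0.0784
B: (39 − 37.576)²/37.576 = 2.027776/37.576 = 0.0540
Sum = 0.469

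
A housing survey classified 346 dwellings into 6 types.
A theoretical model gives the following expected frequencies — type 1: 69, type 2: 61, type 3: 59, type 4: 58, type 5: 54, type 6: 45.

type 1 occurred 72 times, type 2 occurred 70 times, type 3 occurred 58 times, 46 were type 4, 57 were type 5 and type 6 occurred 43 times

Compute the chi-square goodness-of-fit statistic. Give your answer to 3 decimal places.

type 1: (72 − 69)²/69 = 9/69 = 0.1304
type 2: (70 − 61)²/61 = 81/61 = 1.3279
type 3: (58 − 59)²/59 = 1/59 = 0.0169
type 4: (46 − 58)²/58 = 144/58 = 2.4828
type 5: (57 − 54)²/54 = 9/54 = 0.1667
type 6: (43 − 45)²/45 = 4/45 = 0.0889
Sum = 4.214

4.214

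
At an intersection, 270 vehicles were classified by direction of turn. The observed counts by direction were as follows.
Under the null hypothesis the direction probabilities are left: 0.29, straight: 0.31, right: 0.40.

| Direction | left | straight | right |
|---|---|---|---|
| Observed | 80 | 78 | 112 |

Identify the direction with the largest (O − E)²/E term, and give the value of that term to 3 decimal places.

Expected counts E_i = n·p_i: 270×0.29 = 78.3, 270×0.31 = 83.7, 270×0.40 = 108.
left: (80 − 78.3)²/78.3 = 2.89/78.3 = 0.0369
straight: (78 − 83.7)²/83.7 = 32.49/83.7 = 0.3882
right: (112 − 108)²/108 = 16/108 = 0.1481
The largest term is for straight: 0.388.

straight, 0.388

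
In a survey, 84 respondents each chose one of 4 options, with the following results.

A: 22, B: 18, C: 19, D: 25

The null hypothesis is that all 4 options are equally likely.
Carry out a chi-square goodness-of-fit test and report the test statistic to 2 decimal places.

1.43

Expected count for each of the 4 categories: 84/4 = 21.
χ² = (22−21)²/21 + (18−21)²/21 + (19−21)²/21 + (25−21)²/21
   = 0.048 + 0.429 + 0.190 + 0.762
Sum = 1.43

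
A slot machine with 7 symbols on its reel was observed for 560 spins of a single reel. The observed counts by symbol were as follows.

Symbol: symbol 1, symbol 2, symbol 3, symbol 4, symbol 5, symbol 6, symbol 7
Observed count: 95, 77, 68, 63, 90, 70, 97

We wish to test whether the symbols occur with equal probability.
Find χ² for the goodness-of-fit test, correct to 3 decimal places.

Expected count for each of the 7 categories: 560/7 = 80.
χ² = (95−80)²/80 + (77−80)²/80 + (68−80)²/80 + (63−80)²/80 + (90−80)²/80 + (70−80)²/80 + (97−80)²/80
   = 2.8125 + 0.1125 + 1.8000 + 3.6125 + 1.2500 + 1.2500 + 3.6125
Sum = 14.450

14.450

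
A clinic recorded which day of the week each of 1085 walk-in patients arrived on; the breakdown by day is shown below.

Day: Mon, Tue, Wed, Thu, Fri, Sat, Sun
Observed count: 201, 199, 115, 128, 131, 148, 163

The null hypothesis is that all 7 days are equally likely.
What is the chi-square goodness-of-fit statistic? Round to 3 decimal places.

Under H₀ each category has probability 1/7, so each expected count is 1085/7 = 155.
Mon: (201 − 155)²/155 = 2116/155 = 13.6516
Tue: (199 − 155)²/155 = 1936/155 = 12.4903
Wed: (115 − 155)²/155 = 1600/155 = 10.3226
Thu: (128 − 155)²/155 = 729/155 = 4.7032
Fri: (131 − 155)²/155 = 576/155 = 3.7161
Sat: (148 − 155)²/155 = 49/155 = 0.3161
Sun: (163 − 155)²/155 = 64/155 = 0.4129
Sum = 45.613

45.613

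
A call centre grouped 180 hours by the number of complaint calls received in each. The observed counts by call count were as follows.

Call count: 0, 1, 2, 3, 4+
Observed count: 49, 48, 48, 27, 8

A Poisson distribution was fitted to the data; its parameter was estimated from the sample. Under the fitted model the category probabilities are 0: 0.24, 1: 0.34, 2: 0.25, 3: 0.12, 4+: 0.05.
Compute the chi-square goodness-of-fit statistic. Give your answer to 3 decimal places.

Expected counts E_i = n·p_i: 180×0.24 = 43.2, 180×0.34 = 61.2, 180×0.25 = 45, 180×0.12 = 21.6, 180×0.05 = 9.
cat         O        E   (O−E)²/E
0          49     43.2     0.7787
1          48     61.2     2.8471
2          48       45     0.2000
3          27     21.6     1.3500
4+          8        9     0.1111
Sum = 5.287

5.287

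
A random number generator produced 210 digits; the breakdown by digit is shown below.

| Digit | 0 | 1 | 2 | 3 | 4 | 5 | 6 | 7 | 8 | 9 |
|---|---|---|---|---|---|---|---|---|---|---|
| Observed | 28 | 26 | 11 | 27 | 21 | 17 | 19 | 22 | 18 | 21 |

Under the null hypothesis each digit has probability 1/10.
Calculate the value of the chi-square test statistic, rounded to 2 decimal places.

11.43

Expected count for each of the 10 categories: 210/10 = 21.
χ² = (28−21)²/21 + (26−21)²/21 + (11−21)²/21 + (27−21)²/21 + (21−21)²/21 + (17−21)²/21 + (19−21)²/21 + (22−21)²/21 + (18−21)²/21 + (21−21)²/21
   = 2.333 + 1.190 + 4.762 + 1.714 + 0.000 + 0.762 + 0.190 + 0.048 + 0.429 + 0.000
Sum = 11.43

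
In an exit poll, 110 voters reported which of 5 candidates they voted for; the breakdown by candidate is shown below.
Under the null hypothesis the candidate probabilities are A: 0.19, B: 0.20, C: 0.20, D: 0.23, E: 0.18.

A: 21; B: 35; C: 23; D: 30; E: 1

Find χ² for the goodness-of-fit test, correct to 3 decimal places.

Expected counts E_i = n·p_i: 110×0.19 = 20.9, 110×0.20 = 22, 110×0.20 = 22, 110×0.23 = 25.3, 110×0.18 = 19.8.
χ² = (21−20.9)²/20.9 + (35−22)²/22 + (23−22)²/22 + (30−25.3)²/25.3 + (1−19.8)²/19.8
   = 0.0005 + 7.6818 + 0.0455 + 0.8731 + 17.8505
Sum = 26.451

26.451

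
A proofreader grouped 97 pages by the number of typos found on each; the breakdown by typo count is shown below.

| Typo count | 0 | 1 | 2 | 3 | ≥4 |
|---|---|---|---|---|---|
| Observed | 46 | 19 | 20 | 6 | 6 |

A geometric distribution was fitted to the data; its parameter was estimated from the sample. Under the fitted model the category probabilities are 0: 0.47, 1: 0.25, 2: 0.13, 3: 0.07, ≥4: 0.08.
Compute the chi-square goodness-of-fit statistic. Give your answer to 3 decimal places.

5.962

Expected counts E_i = n·p_i: 97×0.47 = 45.59, 97×0.25 = 24.25, 97×0.13 = 12.61, 97×0.07 = 6.79, 97×0.08 = 7.76.
0: (46 − 45.59)²/45.59 = 0.1681/45.59 = 0.0037
1: (19 − 24.25)²/24.25 = 27.5625/24.25 = 1.1366
2: (20 − 12.61)²/12.61 = 54.6121/12.61 = 4.3309
3: (6 − 6.79)²/6.79 = 0.6241/6.79 = 0.0919
≥4: (6 − 7.76)²/7.76 = 3.0976/7.76 = 0.3992
Sum = 5.962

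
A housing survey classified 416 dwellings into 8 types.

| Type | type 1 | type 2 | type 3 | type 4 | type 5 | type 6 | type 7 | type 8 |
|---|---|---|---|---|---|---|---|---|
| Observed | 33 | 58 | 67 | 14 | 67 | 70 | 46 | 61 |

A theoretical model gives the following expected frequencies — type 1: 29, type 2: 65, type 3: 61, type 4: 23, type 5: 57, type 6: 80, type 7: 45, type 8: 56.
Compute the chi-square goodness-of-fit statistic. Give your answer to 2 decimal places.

χ² = (33−29)²/29 + (58−65)²/65 + (67−61)²/61 + (14−23)²/23 + (67−57)²/57 + (70−80)²/80 + (46−45)²/45 + (61−56)²/56
   = 0.552 + 0.754 + 0.590 + 3.522 + 1.754 + 1.250 + 0.022 + 0.446
Sum = 8.89

8.89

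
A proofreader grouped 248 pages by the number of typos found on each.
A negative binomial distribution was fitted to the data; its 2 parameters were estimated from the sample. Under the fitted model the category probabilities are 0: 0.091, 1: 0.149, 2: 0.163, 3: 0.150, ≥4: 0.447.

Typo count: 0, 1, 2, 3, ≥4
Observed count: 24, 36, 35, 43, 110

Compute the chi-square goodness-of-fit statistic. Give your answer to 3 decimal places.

1.754

Expected counts E_i = n·p_i: 248×0.091 = 22.568, 248×0.149 = 36.952, 248×0.163 = 40.424, 248×0.150 = 37.2, 248×0.447 = 110.856.
cat         O        E   (O−E)²/E
0          24   22.568     0.0909
1          36   36.952     0.0245
2          35   40.424     0.7278
3          43     37.2     0.9043
≥4        110  110.856     0.0066
Sum = 1.754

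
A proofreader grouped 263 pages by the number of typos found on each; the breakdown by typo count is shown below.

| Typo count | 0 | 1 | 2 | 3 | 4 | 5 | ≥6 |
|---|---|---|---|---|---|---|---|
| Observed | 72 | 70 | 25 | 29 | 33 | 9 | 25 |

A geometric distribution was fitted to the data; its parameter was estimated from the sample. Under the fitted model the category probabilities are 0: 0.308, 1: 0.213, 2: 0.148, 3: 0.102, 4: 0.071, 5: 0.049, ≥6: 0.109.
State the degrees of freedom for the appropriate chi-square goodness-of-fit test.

There are k = 7 categories and 1 parameter estimated from the data, so df = 7 − 1 − 1 = 5.

5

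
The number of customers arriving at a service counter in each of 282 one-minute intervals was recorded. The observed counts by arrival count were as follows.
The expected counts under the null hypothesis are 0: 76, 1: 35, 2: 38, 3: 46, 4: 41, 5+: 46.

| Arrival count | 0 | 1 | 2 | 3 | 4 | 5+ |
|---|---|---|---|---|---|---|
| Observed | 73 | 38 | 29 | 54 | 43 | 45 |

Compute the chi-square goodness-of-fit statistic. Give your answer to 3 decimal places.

χ² = (73−76)²/76 + (38−35)²/35 + (29−38)²/38 + (54−46)²/46 + (43−41)²/41 + (45−46)²/46
   = 0.1184 + 0.2571 + 2.1316 + 1.3913 + 0.0976 + 0.0217
Sum = 4.018

4.018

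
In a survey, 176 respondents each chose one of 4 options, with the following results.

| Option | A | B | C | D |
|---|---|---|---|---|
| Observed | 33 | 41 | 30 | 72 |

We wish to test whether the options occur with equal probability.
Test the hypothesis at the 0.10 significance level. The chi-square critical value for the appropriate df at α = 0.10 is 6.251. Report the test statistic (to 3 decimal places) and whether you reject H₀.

Under H₀ each category has probability 1/4, so each expected count is 176/4 = 44.
cat         O        E   (O−E)²/E
A          33       44     2.7500
B          41       44     0.2045
C          30       44     4.4545
D          72       44    17.8182
Sum = 25.227
df = 3. Since 25.227 > 6.251, we reject H₀.

25.227; reject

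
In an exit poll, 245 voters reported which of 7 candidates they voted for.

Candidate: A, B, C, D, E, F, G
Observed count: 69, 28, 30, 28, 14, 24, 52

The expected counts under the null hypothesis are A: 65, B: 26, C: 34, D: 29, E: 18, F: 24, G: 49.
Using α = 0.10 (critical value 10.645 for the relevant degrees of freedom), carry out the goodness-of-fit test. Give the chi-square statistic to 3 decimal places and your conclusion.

χ² = (69−65)²/65 + (28−26)²/26 + (30−34)²/34 + (28−29)²/29 + (14−18)²/18 + (24−24)²/24 + (52−49)²/49
   = 0.2462 + 0.1538 + 0.4706 + 0.0345 + 0.8889 + 0.0000 + 0.1837
Sum = 1.978
df = 6. Since 1.978 < 10.645, we do not reject H₀.

1.978; do not reject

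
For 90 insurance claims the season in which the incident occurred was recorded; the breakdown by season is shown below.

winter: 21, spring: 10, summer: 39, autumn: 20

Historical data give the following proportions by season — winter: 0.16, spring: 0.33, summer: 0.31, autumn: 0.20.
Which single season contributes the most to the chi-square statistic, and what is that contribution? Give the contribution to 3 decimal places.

Expected counts E_i = n·p_i: 90×0.16 = 14.4, 90×0.33 = 29.7, 90×0.31 = 27.9, 90×0.20 = 18.
winter: (21 − 14.4)²/14.4 = 43.56/14.4 = 3.0250
spring: (10 − 29.7)²/29.7 = 388.09/29.7 = 13.0670
summer: (39 − 27.9)²/27.9 = 123.21/27.9 = 4.4161
autumn: (20 − 18)²/18 = 4/18 = 0.2222
The largest term is for spring: 13.067.

spring, 13.067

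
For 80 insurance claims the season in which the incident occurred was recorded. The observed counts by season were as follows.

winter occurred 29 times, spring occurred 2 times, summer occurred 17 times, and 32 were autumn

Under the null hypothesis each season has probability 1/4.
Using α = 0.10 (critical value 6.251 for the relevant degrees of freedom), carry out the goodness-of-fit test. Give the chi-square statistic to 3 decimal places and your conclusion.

Expected count for each of the 4 categories: 80/4 = 20.
χ² = (29−20)²/20 + (2−20)²/20 + (17−20)²/20 + (32−20)²/20
   = 4.0500 + 16.2000 + 0.4500 + 7.2000
Sum = 27.900
df = 3. Since 27.900 > 6.251, we reject H₀.

27.900; reject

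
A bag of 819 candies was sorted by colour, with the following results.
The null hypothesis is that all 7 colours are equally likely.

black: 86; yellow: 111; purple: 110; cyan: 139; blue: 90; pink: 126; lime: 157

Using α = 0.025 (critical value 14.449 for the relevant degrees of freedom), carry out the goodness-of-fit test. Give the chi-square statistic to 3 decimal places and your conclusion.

Expected count for each of the 7 categories: 819/7 = 117.
black: (86 − 117)²/117 = 961/117 = 8.2137
yellow: (111 − 117)²/117 = 36/117 = 0.3077
purple: (110 − 117)²/117 = 49/117 = 0.4188
cyan: (139 − 117)²/117 = 484/117 = 4.1368
blue: (90 − 117)²/117 = 729/117 = 6.2308
pink: (126 − 117)²/117 = 81/117 = 0.6923
lime: (157 − 117)²/117 = 1600/117 = 13.6752
Sum = 33.675
df = 6. Since 33.675 > 14.449, we reject H₀.

33.675; reject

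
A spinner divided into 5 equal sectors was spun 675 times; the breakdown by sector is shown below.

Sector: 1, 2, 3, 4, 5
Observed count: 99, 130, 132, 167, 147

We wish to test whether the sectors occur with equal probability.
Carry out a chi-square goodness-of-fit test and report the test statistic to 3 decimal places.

Under H₀ each category has probability 1/5, so each expected count is 675/5 = 135.
χ² = (99−135)²/135 + (130−135)²/135 + (132−135)²/135 + (167−135)²/135 + (147−135)²/135
   = 9.6000 + 0.1852 + 0.0667 + 7.5852 + 1.0667
Sum = 18.504

18.504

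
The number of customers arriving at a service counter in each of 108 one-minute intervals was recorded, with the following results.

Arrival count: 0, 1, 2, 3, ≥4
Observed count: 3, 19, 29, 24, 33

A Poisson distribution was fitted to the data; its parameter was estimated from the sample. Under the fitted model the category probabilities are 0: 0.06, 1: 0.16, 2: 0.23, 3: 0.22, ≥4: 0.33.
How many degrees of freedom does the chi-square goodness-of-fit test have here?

3

There are k = 5 categories and 1 parameter estimated from the data, so df = 5 − 1 − 1 = 3.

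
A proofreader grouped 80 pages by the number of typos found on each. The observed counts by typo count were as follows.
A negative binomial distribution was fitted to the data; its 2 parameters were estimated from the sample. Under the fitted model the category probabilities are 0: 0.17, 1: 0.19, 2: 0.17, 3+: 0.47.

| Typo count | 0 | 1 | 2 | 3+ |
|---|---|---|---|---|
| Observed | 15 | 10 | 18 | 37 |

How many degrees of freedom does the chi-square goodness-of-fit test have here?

1

There are k = 4 categories and 2 parameters estimated from the data, so df = 4 − 1 − 2 = 1.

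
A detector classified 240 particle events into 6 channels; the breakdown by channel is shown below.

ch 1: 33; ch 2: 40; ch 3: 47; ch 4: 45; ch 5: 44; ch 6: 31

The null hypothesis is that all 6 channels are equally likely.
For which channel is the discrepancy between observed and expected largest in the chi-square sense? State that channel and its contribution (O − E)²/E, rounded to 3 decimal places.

ch 6, 2.025

Expected count for each of the 6 categories: 240/6 = 40.
χ² = (33−40)²/40 + (40−40)²/40 + (47−40)²/40 + (45−40)²/40 + (44−40)²/40 + (31−40)²/40
   = 1.2250 + 0.0000 + 1.2250 + 0.6250 + 0.4000 + 2.0250
The largest term is for ch 6: 2.025.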